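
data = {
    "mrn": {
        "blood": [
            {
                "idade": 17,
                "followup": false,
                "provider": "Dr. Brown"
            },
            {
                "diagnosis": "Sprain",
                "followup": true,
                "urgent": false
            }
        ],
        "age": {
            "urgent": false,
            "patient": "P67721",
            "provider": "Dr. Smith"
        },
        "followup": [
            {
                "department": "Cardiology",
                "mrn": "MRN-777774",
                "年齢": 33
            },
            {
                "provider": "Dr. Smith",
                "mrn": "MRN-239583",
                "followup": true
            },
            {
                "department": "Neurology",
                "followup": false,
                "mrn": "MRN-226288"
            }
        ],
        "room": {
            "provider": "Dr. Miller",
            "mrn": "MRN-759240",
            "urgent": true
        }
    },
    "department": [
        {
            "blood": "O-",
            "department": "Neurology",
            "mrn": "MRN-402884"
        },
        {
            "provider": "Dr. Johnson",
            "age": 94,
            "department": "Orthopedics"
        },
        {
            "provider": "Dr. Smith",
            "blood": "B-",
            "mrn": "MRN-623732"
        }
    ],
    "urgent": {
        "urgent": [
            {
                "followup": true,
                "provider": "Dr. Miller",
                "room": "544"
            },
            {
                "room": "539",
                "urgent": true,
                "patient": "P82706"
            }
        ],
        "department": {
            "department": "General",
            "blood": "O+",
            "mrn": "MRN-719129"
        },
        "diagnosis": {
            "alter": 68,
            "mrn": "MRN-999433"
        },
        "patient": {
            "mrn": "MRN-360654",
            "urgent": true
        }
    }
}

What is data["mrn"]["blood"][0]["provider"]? "Dr. Brown"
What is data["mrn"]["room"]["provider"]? "Dr. Miller"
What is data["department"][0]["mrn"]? "MRN-402884"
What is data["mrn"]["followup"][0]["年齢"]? 33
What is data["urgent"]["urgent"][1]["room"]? "539"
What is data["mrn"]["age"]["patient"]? "P67721"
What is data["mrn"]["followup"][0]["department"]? "Cardiology"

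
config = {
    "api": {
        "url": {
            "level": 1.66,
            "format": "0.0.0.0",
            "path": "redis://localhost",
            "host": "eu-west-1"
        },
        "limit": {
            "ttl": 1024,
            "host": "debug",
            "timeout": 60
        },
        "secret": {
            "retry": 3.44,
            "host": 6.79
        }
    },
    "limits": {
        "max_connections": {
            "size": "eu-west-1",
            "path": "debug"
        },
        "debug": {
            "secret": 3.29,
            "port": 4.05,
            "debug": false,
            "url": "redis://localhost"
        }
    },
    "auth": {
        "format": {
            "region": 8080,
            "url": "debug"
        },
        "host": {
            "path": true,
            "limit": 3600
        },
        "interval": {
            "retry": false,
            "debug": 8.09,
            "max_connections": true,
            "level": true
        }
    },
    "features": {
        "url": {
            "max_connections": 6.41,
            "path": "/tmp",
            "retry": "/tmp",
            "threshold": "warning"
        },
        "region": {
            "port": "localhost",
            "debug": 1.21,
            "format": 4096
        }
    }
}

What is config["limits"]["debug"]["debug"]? False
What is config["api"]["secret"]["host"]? 6.79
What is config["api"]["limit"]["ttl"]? 1024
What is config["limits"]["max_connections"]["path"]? "debug"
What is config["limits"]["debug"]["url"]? "redis://localhost"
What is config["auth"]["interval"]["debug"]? 8.09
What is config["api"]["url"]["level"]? 1.66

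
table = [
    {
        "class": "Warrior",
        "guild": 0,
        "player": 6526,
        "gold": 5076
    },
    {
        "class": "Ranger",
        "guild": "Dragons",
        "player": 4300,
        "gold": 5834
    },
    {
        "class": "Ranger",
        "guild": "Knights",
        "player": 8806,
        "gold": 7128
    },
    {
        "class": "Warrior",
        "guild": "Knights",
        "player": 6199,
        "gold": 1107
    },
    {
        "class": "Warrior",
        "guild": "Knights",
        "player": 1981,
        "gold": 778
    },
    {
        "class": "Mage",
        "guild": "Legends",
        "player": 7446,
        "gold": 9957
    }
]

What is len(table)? 6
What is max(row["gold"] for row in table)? 9957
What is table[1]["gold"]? 5834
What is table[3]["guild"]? "Knights"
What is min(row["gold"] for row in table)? 778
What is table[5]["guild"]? "Legends"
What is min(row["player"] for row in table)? 1981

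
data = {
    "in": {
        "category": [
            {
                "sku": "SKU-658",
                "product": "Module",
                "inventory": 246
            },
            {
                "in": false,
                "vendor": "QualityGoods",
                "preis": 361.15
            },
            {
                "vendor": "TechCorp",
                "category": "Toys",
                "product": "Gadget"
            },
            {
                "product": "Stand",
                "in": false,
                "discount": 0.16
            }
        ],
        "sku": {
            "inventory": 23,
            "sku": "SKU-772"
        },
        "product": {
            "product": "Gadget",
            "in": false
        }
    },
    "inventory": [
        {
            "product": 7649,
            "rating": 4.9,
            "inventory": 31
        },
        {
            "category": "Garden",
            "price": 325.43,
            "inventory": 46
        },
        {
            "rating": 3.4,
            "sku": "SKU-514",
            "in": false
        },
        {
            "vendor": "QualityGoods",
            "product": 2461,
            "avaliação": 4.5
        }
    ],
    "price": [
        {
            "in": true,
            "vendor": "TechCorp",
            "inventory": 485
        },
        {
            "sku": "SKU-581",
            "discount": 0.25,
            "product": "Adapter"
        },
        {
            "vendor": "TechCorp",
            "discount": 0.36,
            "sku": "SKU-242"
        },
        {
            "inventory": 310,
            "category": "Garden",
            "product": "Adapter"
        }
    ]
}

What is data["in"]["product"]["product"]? "Gadget"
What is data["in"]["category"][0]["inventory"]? 246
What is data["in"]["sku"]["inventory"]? 23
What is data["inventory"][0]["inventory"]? 31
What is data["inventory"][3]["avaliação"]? 4.5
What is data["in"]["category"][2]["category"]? "Toys"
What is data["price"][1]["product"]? "Adapter"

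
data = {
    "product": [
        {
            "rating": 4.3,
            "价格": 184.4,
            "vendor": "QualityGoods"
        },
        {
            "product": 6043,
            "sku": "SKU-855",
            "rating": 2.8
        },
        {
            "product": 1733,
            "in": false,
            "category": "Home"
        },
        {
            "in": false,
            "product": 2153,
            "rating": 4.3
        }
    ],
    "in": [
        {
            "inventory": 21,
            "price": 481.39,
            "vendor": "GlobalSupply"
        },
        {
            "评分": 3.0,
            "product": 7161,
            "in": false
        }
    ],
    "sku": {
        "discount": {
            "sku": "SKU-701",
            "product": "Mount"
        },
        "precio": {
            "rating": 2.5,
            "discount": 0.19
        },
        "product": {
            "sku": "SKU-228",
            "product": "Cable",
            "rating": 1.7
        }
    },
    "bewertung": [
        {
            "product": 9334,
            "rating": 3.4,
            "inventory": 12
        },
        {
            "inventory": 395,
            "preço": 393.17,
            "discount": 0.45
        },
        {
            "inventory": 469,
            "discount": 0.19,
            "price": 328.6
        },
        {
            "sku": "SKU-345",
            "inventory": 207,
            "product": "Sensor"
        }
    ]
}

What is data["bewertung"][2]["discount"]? 0.19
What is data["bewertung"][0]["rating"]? 3.4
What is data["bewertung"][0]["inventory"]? 12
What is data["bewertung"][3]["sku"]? "SKU-345"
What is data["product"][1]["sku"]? "SKU-855"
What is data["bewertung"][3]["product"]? "Sensor"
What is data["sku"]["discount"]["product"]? "Mount"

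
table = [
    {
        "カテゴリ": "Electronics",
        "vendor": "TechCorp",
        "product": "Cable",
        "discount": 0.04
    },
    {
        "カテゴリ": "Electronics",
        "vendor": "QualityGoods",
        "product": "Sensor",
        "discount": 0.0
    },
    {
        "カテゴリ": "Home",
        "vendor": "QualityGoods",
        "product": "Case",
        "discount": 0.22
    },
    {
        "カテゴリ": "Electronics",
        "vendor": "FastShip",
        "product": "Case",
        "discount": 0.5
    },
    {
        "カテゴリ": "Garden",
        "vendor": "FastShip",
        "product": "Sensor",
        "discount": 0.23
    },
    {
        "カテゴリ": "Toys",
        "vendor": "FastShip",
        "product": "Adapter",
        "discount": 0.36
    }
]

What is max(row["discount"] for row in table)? 0.5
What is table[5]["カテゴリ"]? "Toys"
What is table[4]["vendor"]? "FastShip"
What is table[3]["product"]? "Case"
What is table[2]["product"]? "Case"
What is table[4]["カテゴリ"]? "Garden"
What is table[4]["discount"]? 0.23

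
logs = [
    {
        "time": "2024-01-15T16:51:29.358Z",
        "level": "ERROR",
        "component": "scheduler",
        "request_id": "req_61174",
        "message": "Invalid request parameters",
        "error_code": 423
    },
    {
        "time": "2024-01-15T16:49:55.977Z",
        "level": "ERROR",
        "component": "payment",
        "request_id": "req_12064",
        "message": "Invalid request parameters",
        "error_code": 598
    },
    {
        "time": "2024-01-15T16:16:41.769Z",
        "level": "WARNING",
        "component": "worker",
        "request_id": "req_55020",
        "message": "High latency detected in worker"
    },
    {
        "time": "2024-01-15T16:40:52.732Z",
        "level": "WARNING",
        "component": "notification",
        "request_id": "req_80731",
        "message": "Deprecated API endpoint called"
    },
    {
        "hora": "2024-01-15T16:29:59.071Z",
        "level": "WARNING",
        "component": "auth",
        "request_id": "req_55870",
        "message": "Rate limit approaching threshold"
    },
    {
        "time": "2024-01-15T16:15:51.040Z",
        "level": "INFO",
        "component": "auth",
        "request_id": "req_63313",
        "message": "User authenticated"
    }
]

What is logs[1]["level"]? "ERROR"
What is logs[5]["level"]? "INFO"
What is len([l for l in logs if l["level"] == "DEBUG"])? 0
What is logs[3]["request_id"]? "req_80731"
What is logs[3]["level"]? "WARNING"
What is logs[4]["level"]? "WARNING"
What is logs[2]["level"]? "WARNING"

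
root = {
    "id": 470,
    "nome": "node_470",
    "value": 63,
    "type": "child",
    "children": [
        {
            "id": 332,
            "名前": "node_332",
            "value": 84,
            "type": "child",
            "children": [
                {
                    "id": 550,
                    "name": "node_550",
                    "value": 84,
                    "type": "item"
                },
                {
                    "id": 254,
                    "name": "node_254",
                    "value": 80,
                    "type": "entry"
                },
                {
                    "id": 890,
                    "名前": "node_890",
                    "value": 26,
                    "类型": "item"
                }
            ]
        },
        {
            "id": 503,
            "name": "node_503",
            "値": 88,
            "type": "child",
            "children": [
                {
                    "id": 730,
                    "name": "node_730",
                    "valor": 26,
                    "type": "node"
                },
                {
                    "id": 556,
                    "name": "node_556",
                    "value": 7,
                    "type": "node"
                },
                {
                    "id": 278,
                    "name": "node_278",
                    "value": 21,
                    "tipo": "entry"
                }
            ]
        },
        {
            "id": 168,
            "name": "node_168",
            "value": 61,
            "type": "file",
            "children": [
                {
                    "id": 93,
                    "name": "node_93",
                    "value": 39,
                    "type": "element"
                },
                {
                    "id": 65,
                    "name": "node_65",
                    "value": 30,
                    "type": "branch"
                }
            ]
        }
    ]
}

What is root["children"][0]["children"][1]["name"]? "node_254"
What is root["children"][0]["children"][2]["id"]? 890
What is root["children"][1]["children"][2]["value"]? 21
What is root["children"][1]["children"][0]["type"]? "node"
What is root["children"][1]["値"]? 88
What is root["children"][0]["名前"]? "node_332"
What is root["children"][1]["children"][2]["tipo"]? "entry"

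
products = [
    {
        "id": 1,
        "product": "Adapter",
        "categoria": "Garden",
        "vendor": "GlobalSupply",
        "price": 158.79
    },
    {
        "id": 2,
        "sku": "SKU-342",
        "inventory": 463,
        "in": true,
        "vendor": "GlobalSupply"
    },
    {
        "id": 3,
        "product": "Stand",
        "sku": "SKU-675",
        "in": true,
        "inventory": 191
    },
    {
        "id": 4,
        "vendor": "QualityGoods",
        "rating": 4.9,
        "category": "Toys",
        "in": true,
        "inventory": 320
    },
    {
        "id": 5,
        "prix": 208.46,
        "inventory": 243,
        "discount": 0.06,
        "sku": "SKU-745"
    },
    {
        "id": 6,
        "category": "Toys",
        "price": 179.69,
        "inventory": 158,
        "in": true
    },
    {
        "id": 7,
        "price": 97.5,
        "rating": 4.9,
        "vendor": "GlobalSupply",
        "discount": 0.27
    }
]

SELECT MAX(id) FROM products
7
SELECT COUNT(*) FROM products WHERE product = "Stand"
1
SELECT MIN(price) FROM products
97.5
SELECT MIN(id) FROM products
1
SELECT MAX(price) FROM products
179.69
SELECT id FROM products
[1, 2, 3, 4, 5, 6, 7]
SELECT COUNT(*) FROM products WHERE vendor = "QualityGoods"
1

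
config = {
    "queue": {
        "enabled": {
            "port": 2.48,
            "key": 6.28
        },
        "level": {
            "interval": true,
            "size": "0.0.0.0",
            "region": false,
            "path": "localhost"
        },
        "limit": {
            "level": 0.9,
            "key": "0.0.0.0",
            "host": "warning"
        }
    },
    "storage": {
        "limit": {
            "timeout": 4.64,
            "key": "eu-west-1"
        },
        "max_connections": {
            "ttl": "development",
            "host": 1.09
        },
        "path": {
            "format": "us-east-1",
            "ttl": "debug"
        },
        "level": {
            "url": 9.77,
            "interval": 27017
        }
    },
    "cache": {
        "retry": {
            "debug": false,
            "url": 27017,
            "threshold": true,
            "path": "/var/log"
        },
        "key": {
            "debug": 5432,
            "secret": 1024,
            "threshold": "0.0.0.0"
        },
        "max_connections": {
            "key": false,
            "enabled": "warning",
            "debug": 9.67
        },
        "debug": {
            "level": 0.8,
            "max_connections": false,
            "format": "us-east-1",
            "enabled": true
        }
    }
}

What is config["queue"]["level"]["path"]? "localhost"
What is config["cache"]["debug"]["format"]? "us-east-1"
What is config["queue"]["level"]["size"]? "0.0.0.0"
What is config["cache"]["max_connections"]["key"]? False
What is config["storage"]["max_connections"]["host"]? 1.09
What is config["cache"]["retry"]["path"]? "/var/log"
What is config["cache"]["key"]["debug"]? 5432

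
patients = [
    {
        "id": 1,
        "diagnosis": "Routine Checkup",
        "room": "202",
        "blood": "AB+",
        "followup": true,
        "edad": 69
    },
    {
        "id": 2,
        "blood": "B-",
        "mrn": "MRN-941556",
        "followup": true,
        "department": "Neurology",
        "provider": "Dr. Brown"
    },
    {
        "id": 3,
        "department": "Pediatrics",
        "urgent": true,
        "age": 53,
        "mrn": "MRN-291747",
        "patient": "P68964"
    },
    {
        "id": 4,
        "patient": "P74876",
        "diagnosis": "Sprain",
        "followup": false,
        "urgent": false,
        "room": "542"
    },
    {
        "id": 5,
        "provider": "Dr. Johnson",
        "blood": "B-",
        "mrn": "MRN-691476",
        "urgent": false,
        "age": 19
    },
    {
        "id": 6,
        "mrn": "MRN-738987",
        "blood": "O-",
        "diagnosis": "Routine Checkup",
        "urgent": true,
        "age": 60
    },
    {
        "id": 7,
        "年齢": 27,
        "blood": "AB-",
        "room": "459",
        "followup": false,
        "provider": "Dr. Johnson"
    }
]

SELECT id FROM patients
[1, 2, 3, 4, 5, 6, 7]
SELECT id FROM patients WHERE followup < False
[]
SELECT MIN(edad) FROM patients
69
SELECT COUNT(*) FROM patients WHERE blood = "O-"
1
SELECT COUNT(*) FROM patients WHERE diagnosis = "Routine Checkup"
2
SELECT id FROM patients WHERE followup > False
[1, 2]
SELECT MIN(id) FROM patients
1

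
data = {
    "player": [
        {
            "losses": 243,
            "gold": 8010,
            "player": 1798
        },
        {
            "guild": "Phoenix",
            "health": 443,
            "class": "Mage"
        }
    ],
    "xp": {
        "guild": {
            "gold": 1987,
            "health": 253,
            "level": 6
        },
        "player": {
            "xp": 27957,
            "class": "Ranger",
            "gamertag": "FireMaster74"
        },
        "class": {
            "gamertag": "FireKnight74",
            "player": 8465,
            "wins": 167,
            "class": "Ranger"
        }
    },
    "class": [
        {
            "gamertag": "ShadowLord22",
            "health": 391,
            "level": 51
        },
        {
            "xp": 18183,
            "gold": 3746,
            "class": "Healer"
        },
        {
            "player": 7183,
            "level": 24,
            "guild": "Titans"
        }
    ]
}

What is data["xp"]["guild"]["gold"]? 1987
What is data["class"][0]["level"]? 51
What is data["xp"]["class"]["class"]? "Ranger"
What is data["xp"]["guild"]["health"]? 253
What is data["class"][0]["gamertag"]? "ShadowLord22"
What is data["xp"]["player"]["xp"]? 27957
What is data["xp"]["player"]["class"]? "Ranger"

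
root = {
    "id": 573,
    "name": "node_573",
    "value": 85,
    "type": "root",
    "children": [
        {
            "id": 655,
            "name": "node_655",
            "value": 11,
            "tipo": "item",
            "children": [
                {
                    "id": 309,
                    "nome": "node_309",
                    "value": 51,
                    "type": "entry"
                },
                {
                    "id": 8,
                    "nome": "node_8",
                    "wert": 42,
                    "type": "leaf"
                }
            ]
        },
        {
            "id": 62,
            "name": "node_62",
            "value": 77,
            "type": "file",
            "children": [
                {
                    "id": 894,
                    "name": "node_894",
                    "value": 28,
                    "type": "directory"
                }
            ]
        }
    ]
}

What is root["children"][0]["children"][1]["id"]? 8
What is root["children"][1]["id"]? 62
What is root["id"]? 573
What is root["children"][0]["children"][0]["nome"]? "node_309"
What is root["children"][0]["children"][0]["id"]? 309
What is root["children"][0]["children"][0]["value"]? 51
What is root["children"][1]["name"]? "node_62"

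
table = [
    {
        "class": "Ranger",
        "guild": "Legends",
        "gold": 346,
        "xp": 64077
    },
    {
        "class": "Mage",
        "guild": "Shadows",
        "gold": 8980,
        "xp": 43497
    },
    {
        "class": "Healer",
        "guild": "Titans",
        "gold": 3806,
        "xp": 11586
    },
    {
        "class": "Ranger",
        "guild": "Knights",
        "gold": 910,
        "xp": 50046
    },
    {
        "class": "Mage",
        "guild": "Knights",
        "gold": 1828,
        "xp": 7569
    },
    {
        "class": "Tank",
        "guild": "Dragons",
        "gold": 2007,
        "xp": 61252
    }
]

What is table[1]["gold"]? 8980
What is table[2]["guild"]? "Titans"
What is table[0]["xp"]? 64077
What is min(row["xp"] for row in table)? 7569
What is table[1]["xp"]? 43497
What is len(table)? 6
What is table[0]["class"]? "Ranger"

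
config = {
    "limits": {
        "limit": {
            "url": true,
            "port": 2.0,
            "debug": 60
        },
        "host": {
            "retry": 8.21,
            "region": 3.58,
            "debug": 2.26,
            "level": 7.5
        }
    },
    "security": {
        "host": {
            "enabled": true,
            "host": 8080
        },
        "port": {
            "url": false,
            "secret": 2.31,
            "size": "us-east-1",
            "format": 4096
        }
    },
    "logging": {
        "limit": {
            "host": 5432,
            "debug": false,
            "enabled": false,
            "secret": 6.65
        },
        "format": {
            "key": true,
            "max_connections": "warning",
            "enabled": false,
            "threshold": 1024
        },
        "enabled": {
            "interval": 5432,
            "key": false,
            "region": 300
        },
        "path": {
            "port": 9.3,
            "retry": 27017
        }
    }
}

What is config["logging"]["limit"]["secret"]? 6.65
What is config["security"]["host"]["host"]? 8080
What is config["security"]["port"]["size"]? "us-east-1"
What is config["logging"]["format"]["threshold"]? 1024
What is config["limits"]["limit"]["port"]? 2.0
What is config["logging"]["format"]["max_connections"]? "warning"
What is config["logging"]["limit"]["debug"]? False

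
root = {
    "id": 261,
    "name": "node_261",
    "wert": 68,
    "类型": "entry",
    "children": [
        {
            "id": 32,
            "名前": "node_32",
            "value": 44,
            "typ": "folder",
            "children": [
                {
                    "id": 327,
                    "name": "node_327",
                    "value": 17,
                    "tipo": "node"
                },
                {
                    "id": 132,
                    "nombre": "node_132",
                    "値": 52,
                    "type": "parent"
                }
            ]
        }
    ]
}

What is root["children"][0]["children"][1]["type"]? "parent"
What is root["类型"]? "entry"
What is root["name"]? "node_261"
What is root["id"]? 261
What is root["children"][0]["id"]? 32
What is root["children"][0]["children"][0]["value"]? 17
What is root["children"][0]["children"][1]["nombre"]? "node_132"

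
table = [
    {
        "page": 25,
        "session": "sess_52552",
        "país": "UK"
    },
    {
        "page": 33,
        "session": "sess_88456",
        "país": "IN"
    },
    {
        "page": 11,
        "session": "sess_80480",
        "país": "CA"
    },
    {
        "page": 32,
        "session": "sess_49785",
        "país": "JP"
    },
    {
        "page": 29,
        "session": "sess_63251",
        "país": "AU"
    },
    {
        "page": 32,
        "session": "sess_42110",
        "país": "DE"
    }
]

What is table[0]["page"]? 25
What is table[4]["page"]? 29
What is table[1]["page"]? 33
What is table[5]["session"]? "sess_42110"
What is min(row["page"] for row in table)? 11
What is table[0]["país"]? "UK"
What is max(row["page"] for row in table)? 33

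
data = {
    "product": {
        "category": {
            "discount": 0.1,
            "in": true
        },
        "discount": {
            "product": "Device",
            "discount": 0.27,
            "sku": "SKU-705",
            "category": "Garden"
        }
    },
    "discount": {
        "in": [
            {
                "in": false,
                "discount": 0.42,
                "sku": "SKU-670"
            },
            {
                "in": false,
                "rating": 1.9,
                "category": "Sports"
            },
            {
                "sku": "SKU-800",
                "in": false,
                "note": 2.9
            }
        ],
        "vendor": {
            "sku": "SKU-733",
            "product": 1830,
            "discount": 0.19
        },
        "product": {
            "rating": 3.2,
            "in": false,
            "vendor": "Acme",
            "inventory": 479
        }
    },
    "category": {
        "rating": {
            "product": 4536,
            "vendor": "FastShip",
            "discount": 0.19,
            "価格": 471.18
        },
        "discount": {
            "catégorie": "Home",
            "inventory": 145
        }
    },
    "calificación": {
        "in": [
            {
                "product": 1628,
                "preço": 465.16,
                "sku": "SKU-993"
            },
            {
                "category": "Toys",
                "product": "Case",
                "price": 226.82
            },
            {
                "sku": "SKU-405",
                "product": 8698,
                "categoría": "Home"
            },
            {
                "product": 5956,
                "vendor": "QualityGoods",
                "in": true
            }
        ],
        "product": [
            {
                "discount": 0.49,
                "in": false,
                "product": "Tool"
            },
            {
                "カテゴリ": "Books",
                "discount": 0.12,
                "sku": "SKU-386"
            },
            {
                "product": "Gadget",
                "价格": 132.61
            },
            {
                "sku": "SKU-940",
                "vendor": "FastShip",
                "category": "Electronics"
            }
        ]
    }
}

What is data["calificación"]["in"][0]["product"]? 1628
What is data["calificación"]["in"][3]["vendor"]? "QualityGoods"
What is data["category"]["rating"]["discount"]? 0.19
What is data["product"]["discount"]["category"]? "Garden"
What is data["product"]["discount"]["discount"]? 0.27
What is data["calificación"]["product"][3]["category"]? "Electronics"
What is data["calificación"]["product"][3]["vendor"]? "FastShip"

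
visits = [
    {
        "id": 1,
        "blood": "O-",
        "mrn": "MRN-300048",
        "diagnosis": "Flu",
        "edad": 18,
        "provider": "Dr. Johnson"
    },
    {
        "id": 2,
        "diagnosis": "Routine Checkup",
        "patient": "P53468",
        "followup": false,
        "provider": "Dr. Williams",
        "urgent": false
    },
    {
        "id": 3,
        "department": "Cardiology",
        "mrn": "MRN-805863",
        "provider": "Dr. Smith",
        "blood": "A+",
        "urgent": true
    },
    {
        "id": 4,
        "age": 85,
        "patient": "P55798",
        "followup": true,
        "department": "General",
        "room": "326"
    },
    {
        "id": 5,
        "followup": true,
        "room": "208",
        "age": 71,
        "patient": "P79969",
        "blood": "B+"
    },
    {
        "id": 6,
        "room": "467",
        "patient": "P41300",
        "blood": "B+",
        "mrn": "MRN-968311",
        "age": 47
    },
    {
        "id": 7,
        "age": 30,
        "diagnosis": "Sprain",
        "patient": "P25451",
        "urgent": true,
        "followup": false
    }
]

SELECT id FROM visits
[1, 2, 3, 4, 5, 6, 7]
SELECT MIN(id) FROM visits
1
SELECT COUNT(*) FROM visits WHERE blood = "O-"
1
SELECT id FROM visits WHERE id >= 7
[7]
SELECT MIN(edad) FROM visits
18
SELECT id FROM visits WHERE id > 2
[3, 4, 5, 6, 7]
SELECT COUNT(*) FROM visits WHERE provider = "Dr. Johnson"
1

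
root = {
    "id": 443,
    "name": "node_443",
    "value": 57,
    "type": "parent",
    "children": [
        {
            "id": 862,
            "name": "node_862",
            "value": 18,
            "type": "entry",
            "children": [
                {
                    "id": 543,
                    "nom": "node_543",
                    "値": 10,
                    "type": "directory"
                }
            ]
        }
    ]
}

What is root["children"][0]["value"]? 18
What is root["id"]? 443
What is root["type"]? "parent"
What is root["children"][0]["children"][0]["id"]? 543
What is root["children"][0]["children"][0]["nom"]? "node_543"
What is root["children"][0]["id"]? 862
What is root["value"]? 57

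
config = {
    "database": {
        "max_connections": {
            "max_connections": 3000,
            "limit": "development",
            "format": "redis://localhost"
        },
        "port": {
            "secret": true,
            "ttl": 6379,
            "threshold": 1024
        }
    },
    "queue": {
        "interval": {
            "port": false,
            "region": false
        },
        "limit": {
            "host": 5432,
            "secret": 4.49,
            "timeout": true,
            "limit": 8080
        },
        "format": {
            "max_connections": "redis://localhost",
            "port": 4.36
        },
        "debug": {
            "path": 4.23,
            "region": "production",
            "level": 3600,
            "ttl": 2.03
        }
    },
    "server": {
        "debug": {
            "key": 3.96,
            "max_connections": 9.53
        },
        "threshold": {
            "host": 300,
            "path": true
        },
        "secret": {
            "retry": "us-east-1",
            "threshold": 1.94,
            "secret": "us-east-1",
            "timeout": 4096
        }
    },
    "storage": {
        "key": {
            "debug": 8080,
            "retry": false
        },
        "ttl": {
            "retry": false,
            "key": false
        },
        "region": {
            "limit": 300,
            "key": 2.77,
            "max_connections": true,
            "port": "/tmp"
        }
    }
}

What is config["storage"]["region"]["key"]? 2.77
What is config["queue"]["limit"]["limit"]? 8080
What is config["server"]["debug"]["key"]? 3.96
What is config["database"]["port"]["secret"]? True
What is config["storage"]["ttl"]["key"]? False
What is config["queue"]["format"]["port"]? 4.36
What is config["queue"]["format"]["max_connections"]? "redis://localhost"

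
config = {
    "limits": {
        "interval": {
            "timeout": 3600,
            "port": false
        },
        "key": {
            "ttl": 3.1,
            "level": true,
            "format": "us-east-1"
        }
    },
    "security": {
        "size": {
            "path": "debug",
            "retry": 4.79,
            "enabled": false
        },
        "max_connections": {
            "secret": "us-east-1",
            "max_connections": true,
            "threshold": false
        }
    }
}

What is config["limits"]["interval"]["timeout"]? 3600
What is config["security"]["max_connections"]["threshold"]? False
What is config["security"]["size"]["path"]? "debug"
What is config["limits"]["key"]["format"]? "us-east-1"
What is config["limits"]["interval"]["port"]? False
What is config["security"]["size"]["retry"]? 4.79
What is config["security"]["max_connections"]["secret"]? "us-east-1"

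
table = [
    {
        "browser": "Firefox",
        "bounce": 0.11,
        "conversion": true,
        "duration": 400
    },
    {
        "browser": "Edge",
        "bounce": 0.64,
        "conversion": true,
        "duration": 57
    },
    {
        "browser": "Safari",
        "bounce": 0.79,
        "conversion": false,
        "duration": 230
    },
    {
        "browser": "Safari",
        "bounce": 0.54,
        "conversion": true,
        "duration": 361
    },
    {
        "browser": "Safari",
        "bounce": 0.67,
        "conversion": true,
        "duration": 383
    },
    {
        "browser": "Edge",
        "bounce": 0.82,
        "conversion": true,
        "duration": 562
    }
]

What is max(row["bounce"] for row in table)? 0.82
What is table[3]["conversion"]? True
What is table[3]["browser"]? "Safari"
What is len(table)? 6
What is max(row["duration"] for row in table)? 562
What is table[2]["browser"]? "Safari"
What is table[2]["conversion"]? False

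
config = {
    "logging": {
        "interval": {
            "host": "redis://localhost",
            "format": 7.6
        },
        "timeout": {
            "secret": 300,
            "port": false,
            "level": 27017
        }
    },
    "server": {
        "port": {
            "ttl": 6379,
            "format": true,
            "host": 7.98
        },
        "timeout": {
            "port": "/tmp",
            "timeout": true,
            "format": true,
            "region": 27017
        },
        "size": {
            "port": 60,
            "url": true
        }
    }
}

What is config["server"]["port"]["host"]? 7.98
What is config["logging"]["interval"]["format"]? 7.6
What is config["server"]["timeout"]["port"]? "/tmp"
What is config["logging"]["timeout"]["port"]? False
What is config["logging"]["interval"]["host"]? "redis://localhost"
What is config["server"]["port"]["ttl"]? 6379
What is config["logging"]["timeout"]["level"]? 27017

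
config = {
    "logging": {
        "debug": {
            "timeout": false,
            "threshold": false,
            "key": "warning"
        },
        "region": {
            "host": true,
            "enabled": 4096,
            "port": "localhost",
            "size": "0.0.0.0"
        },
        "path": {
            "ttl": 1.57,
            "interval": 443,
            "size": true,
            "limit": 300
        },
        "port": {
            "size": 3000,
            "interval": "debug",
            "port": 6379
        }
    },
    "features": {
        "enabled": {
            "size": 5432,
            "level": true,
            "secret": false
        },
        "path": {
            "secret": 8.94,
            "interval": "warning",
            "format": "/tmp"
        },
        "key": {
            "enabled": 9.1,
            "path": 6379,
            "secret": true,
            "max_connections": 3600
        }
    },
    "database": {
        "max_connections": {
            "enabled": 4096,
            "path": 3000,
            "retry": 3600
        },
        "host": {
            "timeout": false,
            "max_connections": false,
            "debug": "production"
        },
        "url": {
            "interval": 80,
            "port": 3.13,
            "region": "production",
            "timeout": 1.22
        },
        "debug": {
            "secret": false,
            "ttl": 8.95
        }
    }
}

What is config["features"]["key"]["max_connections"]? 3600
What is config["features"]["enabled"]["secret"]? False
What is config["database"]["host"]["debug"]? "production"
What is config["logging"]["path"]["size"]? True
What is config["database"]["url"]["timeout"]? 1.22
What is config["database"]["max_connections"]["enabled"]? 4096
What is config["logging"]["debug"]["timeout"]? False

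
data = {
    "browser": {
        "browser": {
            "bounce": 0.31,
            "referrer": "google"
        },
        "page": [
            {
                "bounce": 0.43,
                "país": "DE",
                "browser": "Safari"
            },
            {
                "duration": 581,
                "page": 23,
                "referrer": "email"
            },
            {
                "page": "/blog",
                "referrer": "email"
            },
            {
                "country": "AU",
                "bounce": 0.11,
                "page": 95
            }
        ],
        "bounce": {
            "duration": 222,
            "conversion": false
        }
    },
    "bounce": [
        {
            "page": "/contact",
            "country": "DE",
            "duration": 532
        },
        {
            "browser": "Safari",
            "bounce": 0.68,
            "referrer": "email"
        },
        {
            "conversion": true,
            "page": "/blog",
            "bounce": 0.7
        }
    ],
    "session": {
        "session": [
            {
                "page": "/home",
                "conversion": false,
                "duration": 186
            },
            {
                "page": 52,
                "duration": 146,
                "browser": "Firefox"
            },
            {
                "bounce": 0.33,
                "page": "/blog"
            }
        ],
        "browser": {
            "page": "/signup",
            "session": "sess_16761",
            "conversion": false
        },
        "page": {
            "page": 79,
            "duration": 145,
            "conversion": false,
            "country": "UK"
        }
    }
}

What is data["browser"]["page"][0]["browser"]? "Safari"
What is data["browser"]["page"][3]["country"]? "AU"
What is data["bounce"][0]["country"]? "DE"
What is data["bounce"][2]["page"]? "/blog"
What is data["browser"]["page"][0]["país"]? "DE"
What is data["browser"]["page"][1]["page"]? 23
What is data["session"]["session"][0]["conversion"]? False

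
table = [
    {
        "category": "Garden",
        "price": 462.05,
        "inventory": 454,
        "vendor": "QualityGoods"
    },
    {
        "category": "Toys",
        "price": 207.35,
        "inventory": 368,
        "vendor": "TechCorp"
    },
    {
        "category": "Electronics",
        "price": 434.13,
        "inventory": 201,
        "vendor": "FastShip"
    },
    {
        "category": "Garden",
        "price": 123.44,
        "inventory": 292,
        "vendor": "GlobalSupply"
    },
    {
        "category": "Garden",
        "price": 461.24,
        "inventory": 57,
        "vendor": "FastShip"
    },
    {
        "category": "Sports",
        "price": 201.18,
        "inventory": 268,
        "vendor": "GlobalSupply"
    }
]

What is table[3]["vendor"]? "GlobalSupply"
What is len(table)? 6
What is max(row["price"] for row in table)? 462.05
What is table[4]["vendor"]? "FastShip"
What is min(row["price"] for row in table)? 123.44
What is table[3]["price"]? 123.44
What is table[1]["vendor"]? "TechCorp"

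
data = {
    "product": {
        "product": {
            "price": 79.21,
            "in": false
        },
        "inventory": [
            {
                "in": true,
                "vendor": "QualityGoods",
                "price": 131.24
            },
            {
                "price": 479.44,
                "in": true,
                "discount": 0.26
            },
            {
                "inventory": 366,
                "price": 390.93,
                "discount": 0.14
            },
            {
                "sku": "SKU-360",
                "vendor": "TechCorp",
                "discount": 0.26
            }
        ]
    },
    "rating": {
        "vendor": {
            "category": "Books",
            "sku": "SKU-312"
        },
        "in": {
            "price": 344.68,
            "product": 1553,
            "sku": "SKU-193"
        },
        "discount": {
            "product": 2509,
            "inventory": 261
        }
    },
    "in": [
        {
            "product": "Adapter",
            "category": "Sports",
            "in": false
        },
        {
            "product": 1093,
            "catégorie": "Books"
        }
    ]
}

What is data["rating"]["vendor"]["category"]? "Books"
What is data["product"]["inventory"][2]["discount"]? 0.14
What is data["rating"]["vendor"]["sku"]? "SKU-312"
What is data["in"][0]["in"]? False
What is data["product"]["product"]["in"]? False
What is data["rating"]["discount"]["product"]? 2509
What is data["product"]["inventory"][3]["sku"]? "SKU-360"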